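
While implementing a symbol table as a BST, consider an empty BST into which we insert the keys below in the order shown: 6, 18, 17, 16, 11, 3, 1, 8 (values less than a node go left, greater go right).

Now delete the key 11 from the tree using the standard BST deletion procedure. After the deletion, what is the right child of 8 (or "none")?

none

6: root
18: right child of 6 (depth 1)
17: left child of 18 (depth 2)
16: left child of 17 (depth 3)
11: left child of 16 (depth 4)
3: left child of 6 (depth 1)
1: left child of 3 (depth 2)
8: left child of 11 (depth 5)

Delete 11 (at most one child — splice it out).
After deletion, 8's right child: none.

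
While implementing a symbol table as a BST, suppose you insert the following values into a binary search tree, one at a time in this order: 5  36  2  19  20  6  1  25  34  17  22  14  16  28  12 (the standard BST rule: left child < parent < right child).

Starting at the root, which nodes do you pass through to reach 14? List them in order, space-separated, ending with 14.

Insert 5: tree is empty, so 5 becomes the root.
Insert 36: 36 > 5 → go right. Place as right child of 5.
Insert 2: 2 < 5 → go left. Place as left child of 5.
Insert 19: 19 > 5 → go right; 19 < 36 → go left. Place as left child of 36.
Insert 20: 20 > 5 → go right; 20 < 36 → go left; 20 > 19 → go right. Place as right child of 19.
Insert 6: 6 > 5 → go right; 6 < 36 → go left; 6 < 19 → go left. Place as left child of 19.
Insert 1: 1 < 5 → go left; 1 < 2 → go left. Place as left child of 2.
Insert 25: 25 > 5 → go right; 25 < 36 → go left; 25 > 19 → go right; 25 > 20 → go right. Place as right child of 20.
Insert 34: 34 > 5 → go right; 34 < 36 → go left; 34 > 19 → go right; 34 > 20 → go right; 34 > 25 → go right. Place as right child of 25.
Insert 17: 17 > 5 → go right; 17 < 36 → go left; 17 < 19 → go left; 17 > 6 → go right. Place as right child of 6.
Insert 22: 22 > 5 → go right; 22 < 36 → go left; 22 > 19 → go right; 22 > 20 → go right; 22 < 25 → go left. Place as left child of 25.
Insert 14: 14 > 5 → go right; 14 < 36 → go left; 14 < 19 → go left; 14 > 6 → go right; 14 < 17 → go left. Place as left child of 17.
Insert 16: 16 > 5 → go right; 16 < 36 → go left; 16 < 19 → go left; 16 > 6 → go right; 16 < 17 → go left; 16 > 14 → go right. Place as right child of 14.
Insert 28: 28 > 5 → go right; 28 < 36 → go left; 28 > 19 → go right; 28 > 20 → go right; 28 > 25 → go right; 28 < 34 → go left. Place as left child of 34.
Insert 12: 12 > 5 → go right; 12 < 36 → go left; 12 < 19 → go left; 12 > 6 → go right; 12 < 17 → go left; 12 < 14 → go left. Place as left child of 14.

5 36 19 6 17 14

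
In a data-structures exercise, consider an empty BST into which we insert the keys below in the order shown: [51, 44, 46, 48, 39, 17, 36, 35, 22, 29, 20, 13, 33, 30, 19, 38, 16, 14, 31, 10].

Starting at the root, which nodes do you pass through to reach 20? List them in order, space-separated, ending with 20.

51 44 39 17 36 35 22 20

51: root
44: left child of 51 (depth 1)
46: right child of 44 (depth 2)
48: right child of 46 (depth 3)
39: left child of 44 (depth 2)
17: left child of 39 (depth 3)
36: right child of 17 (depth 4)
35: left child of 36 (depth 5)
22: left child of 35 (depth 6)
29: right child of 22 (depth 7)
20: left child of 22 (depth 7)
13: left child of 17 (depth 4)
33: right child of 29 (depth 8)
30: left child of 33 (depth 9)
19: left child of 20 (depth 8)
38: right child of 36 (depth 5)
16: right child of 13 (depth 5)
14: left child of 16 (depth 6)
31: right child of 30 (depth 10)
10: left child of 13 (depth 5)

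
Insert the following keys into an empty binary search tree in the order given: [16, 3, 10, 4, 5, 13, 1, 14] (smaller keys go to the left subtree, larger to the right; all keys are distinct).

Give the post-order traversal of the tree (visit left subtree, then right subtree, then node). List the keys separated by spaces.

16: root
3: left child of 16 (depth 1)
10: right child of 3 (depth 2)
4: left child of 10 (depth 3)
5: right child of 4 (depth 4)
13: right child of 10 (depth 3)
1: left child of 3 (depth 2)
14: right child of 13 (depth 4)

1 5 4 14 13 10 3 16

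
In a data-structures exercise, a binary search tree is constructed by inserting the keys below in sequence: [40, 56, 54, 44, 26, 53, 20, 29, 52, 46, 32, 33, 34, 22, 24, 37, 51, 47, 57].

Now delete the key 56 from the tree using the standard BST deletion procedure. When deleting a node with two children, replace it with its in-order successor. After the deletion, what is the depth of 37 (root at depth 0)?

Resulting structure (node: left, right):
  40: L=26, R=56
  56: L=54, R=57
  54: L=44, R=–
  44: L=–, R=53
  26: L=20, R=29
  53: L=52, R=–
  20: L=–, R=22
  29: L=–, R=32
  52: L=46, R=–
  46: L=–, R=51
  32: L=–, R=33
  33: L=–, R=34
  34: L=–, R=37
  22: L=–, R=24
  24: L=–, R=–
  37: L=–, R=–
  51: L=47, R=–
  47: L=–, R=–
  57: L=–, R=–

Delete 56 (two children — replace with in-order successor).
After deletion, path to 37: 40 → 26 → 29 → 32 → 33 → 34 → 37.

6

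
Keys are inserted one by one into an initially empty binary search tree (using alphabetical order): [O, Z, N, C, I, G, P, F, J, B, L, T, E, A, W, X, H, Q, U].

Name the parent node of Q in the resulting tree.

O: root
Z: right child of O (depth 1)
N: left child of O (depth 1)
C: left child of N (depth 2)
I: right child of C (depth 3)
G: left child of I (depth 4)
P: left child of Z (depth 2)
F: left child of G (depth 5)
J: right child of I (depth 4)
B: left child of C (depth 3)
L: right child of J (depth 5)
T: right child of P (depth 3)
E: left child of F (depth 6)
A: left child of B (depth 4)
W: right child of T (depth 4)
X: right child of W (depth 5)
H: right child of G (depth 5)
Q: left child of T (depth 4)
U: left child of W (depth 5)

T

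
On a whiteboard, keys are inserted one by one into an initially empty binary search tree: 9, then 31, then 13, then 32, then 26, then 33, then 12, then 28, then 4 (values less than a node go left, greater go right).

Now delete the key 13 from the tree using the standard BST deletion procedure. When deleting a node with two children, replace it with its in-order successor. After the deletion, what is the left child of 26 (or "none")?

9: root
31: right child of 9 (depth 1)
13: left child of 31 (depth 2)
32: right child of 31 (depth 2)
26: right child of 13 (depth 3)
33: right child of 32 (depth 3)
12: left child of 13 (depth 3)
28: right child of 26 (depth 4)
4: left child of 9 (depth 1)

Delete 13 (two children — replace with in-order successor).
After deletion, 26's left child: 12.

12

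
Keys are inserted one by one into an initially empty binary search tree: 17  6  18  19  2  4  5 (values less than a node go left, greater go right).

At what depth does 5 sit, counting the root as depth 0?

4

Insert 17: tree is empty, so 17 becomes the root.
Insert 6: 6 < 17 → go left. Place as left child of 17.
Insert 18: 18 > 17 → go right. Place as right child of 17.
Insert 19: 19 > 17 → go right; 19 > 18 → go right. Place as right child of 18.
Insert 2: 2 < 17 → go left; 2 < 6 → go left. Place as left child of 6.
Insert 4: 4 < 17 → go left; 4 < 6 → go left; 4 > 2 → go right. Place as right child of 2.
Insert 5: 5 < 17 → go left; 5 < 6 → go left; 5 > 2 → go right; 5 > 4 → go right. Place as right child of 4.

Path to 5: 17 → 6 → 2 → 4 → 5, which is 4 edges.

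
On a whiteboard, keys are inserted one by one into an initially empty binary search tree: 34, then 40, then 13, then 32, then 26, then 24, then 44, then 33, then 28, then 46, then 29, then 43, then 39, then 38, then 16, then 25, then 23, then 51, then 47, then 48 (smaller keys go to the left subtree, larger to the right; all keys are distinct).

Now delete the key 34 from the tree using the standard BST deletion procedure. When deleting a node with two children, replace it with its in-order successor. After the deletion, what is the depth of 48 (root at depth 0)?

34: root
40: right child of 34 (depth 1)
13: left child of 34 (depth 1)
32: right child of 13 (depth 2)
26: left child of 32 (depth 3)
24: left child of 26 (depth 4)
44: right child of 40 (depth 2)
33: right child of 32 (depth 3)
28: right child of 26 (depth 4)
46: right child of 44 (depth 3)
29: right child of 28 (depth 5)
43: left child of 44 (depth 3)
39: left child of 40 (depth 2)
38: left child of 39 (depth 3)
16: left child of 24 (depth 5)
25: right child of 24 (depth 5)
23: right child of 16 (depth 6)
51: right child of 46 (depth 4)
47: left child of 51 (depth 5)
48: right child of 47 (depth 6)

Delete 34 (two children — replace with in-order successor).
After deletion, path to 48: 38 → 40 → 44 → 46 → 51 → 47 → 48.

6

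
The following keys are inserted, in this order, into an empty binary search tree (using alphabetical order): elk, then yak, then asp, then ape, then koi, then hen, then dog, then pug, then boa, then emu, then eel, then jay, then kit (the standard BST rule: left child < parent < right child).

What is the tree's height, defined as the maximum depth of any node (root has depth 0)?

5

elk: root
yak: right child of elk (depth 1)
asp: left child of elk (depth 1)
ape: left child of asp (depth 2)
koi: left child of yak (depth 2)
hen: left child of koi (depth 3)
dog: right child of asp (depth 2)
pug: right child of koi (depth 3)
boa: left child of dog (depth 3)
emu: left child of hen (depth 4)
eel: right child of dog (depth 3)
jay: right child of hen (depth 4)
kit: right child of jay (depth 5)

The deepest node is kit at depth 5.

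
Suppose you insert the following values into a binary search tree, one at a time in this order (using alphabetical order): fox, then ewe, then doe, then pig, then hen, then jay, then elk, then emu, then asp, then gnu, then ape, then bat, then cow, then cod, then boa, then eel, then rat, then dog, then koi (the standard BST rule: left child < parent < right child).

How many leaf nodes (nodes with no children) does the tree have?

7

fox: root
ewe: left child of fox (depth 1)
doe: left child of ewe (depth 2)
pig: right child of fox (depth 1)
hen: left child of pig (depth 2)
jay: right child of hen (depth 3)
elk: right child of doe (depth 3)
emu: right child of elk (depth 4)
asp: left child of doe (depth 3)
gnu: left child of hen (depth 3)
ape: left child of asp (depth 4)
bat: right child of asp (depth 4)
cow: right child of bat (depth 5)
cod: left child of cow (depth 6)
boa: left child of cod (depth 7)
eel: left child of elk (depth 4)
rat: right child of pig (depth 2)
dog: left child of eel (depth 5)
koi: right child of jay (depth 4)

Leaves: ape, boa, dog, emu, gnu, koi, rat — 7 in total.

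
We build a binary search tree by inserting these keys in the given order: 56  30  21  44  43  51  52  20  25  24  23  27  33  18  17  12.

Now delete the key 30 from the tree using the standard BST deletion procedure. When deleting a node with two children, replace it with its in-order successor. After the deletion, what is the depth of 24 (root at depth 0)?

4

Insert 56: tree is empty, so 56 becomes the root.
Insert 30: 30 < 56 → go left. Place as left child of 56.
Insert 21: 21 < 56 → go left; 21 < 30 → go left. Place as left child of 30.
Insert 44: 44 < 56 → go left; 44 > 30 → go right. Place as right child of 30.
Insert 43: 43 < 56 → go left; 43 > 30 → go right; 43 < 44 → go left. Place as left child of 44.
Insert 51: 51 < 56 → go left; 51 > 30 → go right; 51 > 44 → go right. Place as right child of 44.
Insert 52: 52 < 56 → go left; 52 > 30 → go right; 52 > 44 → go right; 52 > 51 → go right. Place as right child of 51.
Insert 20: 20 < 56 → go left; 20 < 30 → go left; 20 < 21 → go left. Place as left child of 21.
Insert 25: 25 < 56 → go left; 25 < 30 → go left; 25 > 21 → go right. Place as right child of 21.
Insert 24: 24 < 56 → go left; 24 < 30 → go left; 24 > 21 → go right; 24 < 25 → go left. Place as left child of 25.
Insert 23: 23 < 56 → go left; 23 < 30 → go left; 23 > 21 → go right; 23 < 25 → go left; 23 < 24 → go left. Place as left child of 24.
Insert 27: 27 < 56 → go left; 27 < 30 → go left; 27 > 21 → go right; 27 > 25 → go right. Place as right child of 25.
Insert 33: 33 < 56 → go left; 33 > 30 → go right; 33 < 44 → go left; 33 < 43 → go left. Place as left child of 43.
Insert 18: 18 < 56 → go left; 18 < 30 → go left; 18 < 21 → go left; 18 < 20 → go left. Place as left child of 20.
Insert 17: 17 < 56 → go left; 17 < 30 → go left; 17 < 21 → go left; 17 < 20 → go left; 17 < 18 → go left. Place as left child of 18.
Insert 12: 12 < 56 → go left; 12 < 30 → go left; 12 < 21 → go left; 12 < 20 → go left; 12 < 18 → go left; 12 < 17 → go left. Place as left child of 17.

Delete 30 (two children — replace with in-order successor).
After deletion, path to 24: 56 → 33 → 21 → 25 → 24.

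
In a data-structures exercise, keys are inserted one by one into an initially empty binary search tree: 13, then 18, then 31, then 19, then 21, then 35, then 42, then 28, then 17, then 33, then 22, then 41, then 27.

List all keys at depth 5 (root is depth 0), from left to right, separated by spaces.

28 41

Resulting structure (node: left, right):
  13: L=–, R=18
  18: L=17, R=31
  31: L=19, R=35
  19: L=–, R=21
  21: L=–, R=28
  35: L=33, R=42
  42: L=41, R=–
  28: L=22, R=–
  17: L=–, R=–
  33: L=–, R=–
  22: L=–, R=27
  41: L=–, R=–
  27: L=–, R=–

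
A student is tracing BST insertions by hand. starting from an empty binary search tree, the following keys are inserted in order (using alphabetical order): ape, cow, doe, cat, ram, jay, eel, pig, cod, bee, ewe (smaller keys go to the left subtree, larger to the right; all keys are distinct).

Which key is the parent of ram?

Insert ape: tree is empty, so ape becomes the root.
Insert cow: cow > ape → go right. Place as right child of ape.
Insert doe: doe > ape → go right; doe > cow → go right. Place as right child of cow.
Insert cat: cat > ape → go right; cat < cow → go left. Place as left child of cow.
Insert ram: ram > ape → go right; ram > cow → go right; ram > doe → go right. Place as right child of doe.
Insert jay: jay > ape → go right; jay > cow → go right; jay > doe → go right; jay < ram → go left. Place as left child of ram.
Insert eel: eel > ape → go right; eel > cow → go right; eel > doe → go right; eel < ram → go left; eel < jay → go left. Place as left child of jay.
Insert pig: pig > ape → go right; pig > cow → go right; pig > doe → go right; pig < ram → go left; pig > jay → go right. Place as right child of jay.
Insert cod: cod > ape → go right; cod < cow → go left; cod > cat → go right. Place as right child of cat.
Insert bee: bee > ape → go right; bee < cow → go left; bee < cat → go left. Place as left child of cat.
Insert ewe: ewe > ape → go right; ewe > cow → go right; ewe > doe → go right; ewe < ram → go left; ewe < jay → go left; ewe > eel → go right. Place as right child of eel.

doe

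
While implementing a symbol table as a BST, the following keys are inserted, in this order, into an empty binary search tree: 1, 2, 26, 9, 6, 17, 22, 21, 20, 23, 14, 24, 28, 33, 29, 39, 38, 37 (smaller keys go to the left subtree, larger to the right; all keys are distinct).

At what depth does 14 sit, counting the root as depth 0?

5

1: root
2: right child of 1 (depth 1)
26: right child of 2 (depth 2)
9: left child of 26 (depth 3)
6: left child of 9 (depth 4)
17: right child of 9 (depth 4)
22: right child of 17 (depth 5)
21: left child of 22 (depth 6)
20: left child of 21 (depth 7)
23: right child of 22 (depth 6)
14: left child of 17 (depth 5)
24: right child of 23 (depth 7)
28: right child of 26 (depth 3)
33: right child of 28 (depth 4)
29: left child of 33 (depth 5)
39: right child of 33 (depth 5)
38: left child of 39 (depth 6)
37: left child of 38 (depth 7)

Path to 14: 1 → 2 → 26 → 9 → 17 → 14, which is 5 edges.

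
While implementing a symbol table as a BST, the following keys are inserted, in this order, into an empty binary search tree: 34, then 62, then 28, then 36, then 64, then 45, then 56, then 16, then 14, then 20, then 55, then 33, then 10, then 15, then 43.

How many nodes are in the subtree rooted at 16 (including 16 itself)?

34: root
62: right child of 34 (depth 1)
28: left child of 34 (depth 1)
36: left child of 62 (depth 2)
64: right child of 62 (depth 2)
45: right child of 36 (depth 3)
56: right child of 45 (depth 4)
16: left child of 28 (depth 2)
14: left child of 16 (depth 3)
20: right child of 16 (depth 3)
55: left child of 56 (depth 5)
33: right child of 28 (depth 2)
10: left child of 14 (depth 4)
15: right child of 14 (depth 4)
43: left child of 45 (depth 4)

Subtree rooted at 16 contains: 16, 14, 10, 15, 20 — 5 nodes.

5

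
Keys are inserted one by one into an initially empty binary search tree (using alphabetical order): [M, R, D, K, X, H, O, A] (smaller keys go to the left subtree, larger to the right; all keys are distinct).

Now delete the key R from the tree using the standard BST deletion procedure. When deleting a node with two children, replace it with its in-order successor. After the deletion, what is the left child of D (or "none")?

Insert M: tree is empty, so M becomes the root.
Insert R: R > M → go right. Place as right child of M.
Insert D: D < M → go left. Place as left child of M.
Insert K: K < M → go left; K > D → go right. Place as right child of D.
Insert X: X > M → go right; X > R → go right. Place as right child of R.
Insert H: H < M → go left; H > D → go right; H < K → go left. Place as left child of K.
Insert O: O > M → go right; O < R → go left. Place as left child of R.
Insert A: A < M → go left; A < D → go left. Place as left child of D.

Delete R (two children — replace with in-order successor).
After deletion, D's left child: A.

A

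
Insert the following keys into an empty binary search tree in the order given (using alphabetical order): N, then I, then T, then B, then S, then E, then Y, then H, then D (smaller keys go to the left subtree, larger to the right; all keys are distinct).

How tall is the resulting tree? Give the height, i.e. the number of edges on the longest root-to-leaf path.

4

Insert N: tree is empty, so N becomes the root.
Insert I: I < N → go left. Place as left child of N.
Insert T: T > N → go right. Place as right child of N.
Insert B: B < N → go left; B < I → go left. Place as left child of I.
Insert S: S > N → go right; S < T → go left. Place as left child of T.
Insert E: E < N → go left; E < I → go left; E > B → go right. Place as right child of B.
Insert Y: Y > N → go right; Y > T → go right. Place as right child of T.
Insert H: H < N → go left; H < I → go left; H > B → go right; H > E → go right. Place as right child of E.
Insert D: D < N → go left; D < I → go left; D > B → go right; D < E → go left. Place as left child of E.

The deepest node is H at depth 4.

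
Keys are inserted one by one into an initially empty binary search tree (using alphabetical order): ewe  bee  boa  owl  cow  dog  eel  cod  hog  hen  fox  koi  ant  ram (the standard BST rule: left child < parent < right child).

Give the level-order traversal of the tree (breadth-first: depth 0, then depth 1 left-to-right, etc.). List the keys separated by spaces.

ewe bee owl ant boa hog ram cow hen koi cod dog fox eel

ewe: root
bee: left child of ewe (depth 1)
boa: right child of bee (depth 2)
owl: right child of ewe (depth 1)
cow: right child of boa (depth 3)
dog: right child of cow (depth 4)
eel: right child of dog (depth 5)
cod: left child of cow (depth 4)
hog: left child of owl (depth 2)
hen: left child of hog (depth 3)
fox: left child of hen (depth 4)
koi: right child of hog (depth 3)
ant: left child of bee (depth 2)
ram: right child of owl (depth 2)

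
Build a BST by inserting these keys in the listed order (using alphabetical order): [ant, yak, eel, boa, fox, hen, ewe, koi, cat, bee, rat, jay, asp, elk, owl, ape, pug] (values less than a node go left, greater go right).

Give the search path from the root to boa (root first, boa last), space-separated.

ant yak eel boa

Insert ant: tree is empty, so ant becomes the root.
Insert yak: yak > ant → go right. Place as right child of ant.
Insert eel: eel > ant → go right; eel < yak → go left. Place as left child of yak.
Insert boa: boa > ant → go right; boa < yak → go left; boa < eel → go left. Place as left child of eel.
Insert fox: fox > ant → go right; fox < yak → go left; fox > eel → go right. Place as right child of eel.
Insert hen: hen > ant → go right; hen < yak → go left; hen > eel → go right; hen > fox → go right. Place as right child of fox.
Insert ewe: ewe > ant → go right; ewe < yak → go left; ewe > eel → go right; ewe < fox → go left. Place as left child of fox.
Insert koi: koi > ant → go right; koi < yak → go left; koi > eel → go right; koi > fox → go right; koi > hen → go right. Place as right child of hen.
Insert cat: cat > ant → go right; cat < yak → go left; cat < eel → go left; cat > boa → go right. Place as right child of boa.
Insert bee: bee > ant → go right; bee < yak → go left; bee < eel → go left; bee < boa → go left. Place as left child of boa.
Insert rat: rat > ant → go right; rat < yak → go left; rat > eel → go right; rat > fox → go right; rat > hen → go right; rat > koi → go right. Place as right child of koi.
Insert jay: jay > ant → go right; jay < yak → go left; jay > eel → go right; jay > fox → go right; jay > hen → go right; jay < koi → go left. Place as left child of koi.
Insert asp: asp > ant → go right; asp < yak → go left; asp < eel → go left; asp < boa → go left; asp < bee → go left. Place as left child of bee.
Insert elk: elk > ant → go right; elk < yak → go left; elk > eel → go right; elk < fox → go left; elk < ewe → go left. Place as left child of ewe.
Insert owl: owl > ant → go right; owl < yak → go left; owl > eel → go right; owl > fox → go right; owl > hen → go right; owl > koi → go right; owl < rat → go left. Place as left child of rat.
Insert ape: ape > ant → go right; ape < yak → go left; ape < eel → go left; ape < boa → go left; ape < bee → go left; ape < asp → go left. Place as left child of asp.
Insert pug: pug > ant → go right; pug < yak → go left; pug > eel → go right; pug > fox → go right; pug > hen → go right; pug > koi → go right; pug < rat → go left; pug > owl → go right. Place as right child of owl.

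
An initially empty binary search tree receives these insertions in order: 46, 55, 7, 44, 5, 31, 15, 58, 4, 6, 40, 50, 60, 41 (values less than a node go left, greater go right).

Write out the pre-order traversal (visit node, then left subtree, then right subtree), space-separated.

46 7 5 4 6 44 31 15 40 41 55 50 58 60

46: root
55: right child of 46 (depth 1)
7: left child of 46 (depth 1)
44: right child of 7 (depth 2)
5: left child of 7 (depth 2)
31: left child of 44 (depth 3)
15: left child of 31 (depth 4)
58: right child of 55 (depth 2)
4: left child of 5 (depth 3)
6: right child of 5 (depth 3)
40: right child of 31 (depth 4)
50: left child of 55 (depth 2)
60: right child of 58 (depth 3)
41: right child of 40 (depth 5)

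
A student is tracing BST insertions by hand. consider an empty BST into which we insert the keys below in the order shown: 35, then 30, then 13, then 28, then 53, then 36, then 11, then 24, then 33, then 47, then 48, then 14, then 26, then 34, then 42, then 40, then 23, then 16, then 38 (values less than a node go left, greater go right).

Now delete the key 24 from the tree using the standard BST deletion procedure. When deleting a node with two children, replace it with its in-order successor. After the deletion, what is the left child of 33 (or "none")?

none

Resulting structure (node: left, right):
  35: L=30, R=53
  30: L=13, R=33
  13: L=11, R=28
  28: L=24, R=–
  53: L=36, R=–
  36: L=–, R=47
  11: L=–, R=–
  24: L=14, R=26
  33: L=–, R=34
  47: L=42, R=48
  48: L=–, R=–
  14: L=–, R=23
  26: L=–, R=–
  34: L=–, R=–
  42: L=40, R=–
  40: L=38, R=–
  23: L=16, R=–
  16: L=–, R=–
  38: L=–, R=–

Delete 24 (two children — replace with in-order successor).
After deletion, 33's left child: none.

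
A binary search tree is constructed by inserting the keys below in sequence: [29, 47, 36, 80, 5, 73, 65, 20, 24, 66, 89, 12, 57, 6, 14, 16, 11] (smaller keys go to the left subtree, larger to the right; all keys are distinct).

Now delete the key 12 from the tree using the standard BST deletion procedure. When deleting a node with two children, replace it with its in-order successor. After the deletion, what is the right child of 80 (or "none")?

29: root
47: right child of 29 (depth 1)
36: left child of 47 (depth 2)
80: right child of 47 (depth 2)
5: left child of 29 (depth 1)
73: left child of 80 (depth 3)
65: left child of 73 (depth 4)
20: right child of 5 (depth 2)
24: right child of 20 (depth 3)
66: right child of 65 (depth 5)
89: right child of 80 (depth 3)
12: left child of 20 (depth 3)
57: left child of 65 (depth 5)
6: left child of 12 (depth 4)
14: right child of 12 (depth 4)
16: right child of 14 (depth 5)
11: right child of 6 (depth 5)

Delete 12 (two children — replace with in-order successor).
After deletion, 80's right child: 89.

89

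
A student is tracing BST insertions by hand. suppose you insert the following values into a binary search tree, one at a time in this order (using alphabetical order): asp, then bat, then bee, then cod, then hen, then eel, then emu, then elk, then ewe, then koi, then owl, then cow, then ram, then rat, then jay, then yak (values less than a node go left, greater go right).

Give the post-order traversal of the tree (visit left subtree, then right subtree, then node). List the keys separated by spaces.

cow elk ewe emu eel jay yak rat ram owl koi hen cod bee bat asp

Resulting structure (node: left, right):
  asp: L=–, R=bat
  bat: L=–, R=bee
  bee: L=–, R=cod
  cod: L=–, R=hen
  hen: L=eel, R=koi
  eel: L=cow, R=emu
  emu: L=elk, R=ewe
  elk: L=–, R=–
  ewe: L=–, R=–
  koi: L=jay, R=owl
  owl: L=–, R=ram
  cow: L=–, R=–
  ram: L=–, R=rat
  rat: L=–, R=yak
  jay: L=–, R=–
  yak: L=–, R=–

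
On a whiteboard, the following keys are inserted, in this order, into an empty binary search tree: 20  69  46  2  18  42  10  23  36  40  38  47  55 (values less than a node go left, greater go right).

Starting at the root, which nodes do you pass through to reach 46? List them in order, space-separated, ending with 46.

20 69 46

Insert 20: tree is empty, so 20 becomes the root.
Insert 69: 69 > 20 → go right. Place as right child of 20.
Insert 46: 46 > 20 → go right; 46 < 69 → go left. Place as left child of 69.
Insert 2: 2 < 20 → go left. Place as left child of 20.
Insert 18: 18 < 20 → go left; 18 > 2 → go right. Place as right child of 2.
Insert 42: 42 > 20 → go right; 42 < 69 → go left; 42 < 46 → go left. Place as left child of 46.
Insert 10: 10 < 20 → go left; 10 > 2 → go right; 10 < 18 → go left. Place as left child of 18.
Insert 23: 23 > 20 → go right; 23 < 69 → go left; 23 < 46 → go left; 23 < 42 → go left. Place as left child of 42.
Insert 36: 36 > 20 → go right; 36 < 69 → go left; 36 < 46 → go left; 36 < 42 → go left; 36 > 23 → go right. Place as right child of 23.
Insert 40: 40 > 20 → go right; 40 < 69 → go left; 40 < 46 → go left; 40 < 42 → go left; 40 > 23 → go right; 40 > 36 → go right. Place as right child of 36.
Insert 38: 38 > 20 → go right; 38 < 69 → go left; 38 < 46 → go left; 38 < 42 → go left; 38 > 23 → go right; 38 > 36 → go right; 38 < 40 → go left. Place as left child of 40.
Insert 47: 47 > 20 → go right; 47 < 69 → go left; 47 > 46 → go right. Place as right child of 46.
Insert 55: 55 > 20 → go right; 55 < 69 → go left; 55 > 46 → go right; 55 > 47 → go right. Place as right child of 47.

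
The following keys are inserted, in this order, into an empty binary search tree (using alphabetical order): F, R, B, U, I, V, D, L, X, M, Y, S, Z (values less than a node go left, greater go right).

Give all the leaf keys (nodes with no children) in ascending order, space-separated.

D M S Z

Insert F: tree is empty, so F becomes the root.
Insert R: R > F → go right. Place as right child of F.
Insert B: B < F → go left. Place as left child of F.
Insert U: U > F → go right; U > R → go right. Place as right child of R.
Insert I: I > F → go right; I < R → go left. Place as left child of R.
Insert V: V > F → go right; V > R → go right; V > U → go right. Place as right child of U.
Insert D: D < F → go left; D > B → go right. Place as right child of B.
Insert L: L > F → go right; L < R → go left; L > I → go right. Place as right child of I.
Insert X: X > F → go right; X > R → go right; X > U → go right; X > V → go right. Place as right child of V.
Insert M: M > F → go right; M < R → go left; M > I → go right; M > L → go right. Place as right child of L.
Insert Y: Y > F → go right; Y > R → go right; Y > U → go right; Y > V → go right; Y > X → go right. Place as right child of X.
Insert S: S > F → go right; S > R → go right; S < U → go left. Place as left child of U.
Insert Z: Z > F → go right; Z > R → go right; Z > U → go right; Z > V → go right; Z > X → go right; Z > Y → go right. Place as right child of Y.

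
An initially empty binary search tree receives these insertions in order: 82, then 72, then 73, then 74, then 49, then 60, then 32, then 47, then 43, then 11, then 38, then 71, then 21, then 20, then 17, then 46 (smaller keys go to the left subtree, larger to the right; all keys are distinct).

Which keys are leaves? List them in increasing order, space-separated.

Resulting structure (node: left, right):
  82: L=72, R=–
  72: L=49, R=73
  73: L=–, R=74
  74: L=–, R=–
  49: L=32, R=60
  60: L=–, R=71
  32: L=11, R=47
  47: L=43, R=–
  43: L=38, R=46
  11: L=–, R=21
  38: L=–, R=–
  71: L=–, R=–
  21: L=20, R=–
  20: L=17, R=–
  17: L=–, R=–
  46: L=–, R=–

17 38 46 71 74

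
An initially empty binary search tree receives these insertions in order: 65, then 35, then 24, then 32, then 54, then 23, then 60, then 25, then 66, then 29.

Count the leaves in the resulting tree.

4

Resulting structure (node: left, right):
  65: L=35, R=66
  35: L=24, R=54
  24: L=23, R=32
  32: L=25, R=–
  54: L=–, R=60
  23: L=–, R=–
  60: L=–, R=–
  25: L=–, R=29
  66: L=–, R=–
  29: L=–, R=–

Leaves: 23, 29, 60, 66 — 4 in total.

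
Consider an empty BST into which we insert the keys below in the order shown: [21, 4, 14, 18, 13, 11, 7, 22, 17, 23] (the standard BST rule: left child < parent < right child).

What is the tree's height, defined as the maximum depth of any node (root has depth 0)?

5

Insert 21: tree is empty, so 21 becomes the root.
Insert 4: 4 < 21 → go left. Place as left child of 21.
Insert 14: 14 < 21 → go left; 14 > 4 → go right. Place as right child of 4.
Insert 18: 18 < 21 → go left; 18 > 4 → go right; 18 > 14 → go right. Place as right child of 14.
Insert 13: 13 < 21 → go left; 13 > 4 → go right; 13 < 14 → go left. Place as left child of 14.
Insert 11: 11 < 21 → go left; 11 > 4 → go right; 11 < 14 → go left; 11 < 13 → go left. Place as left child of 13.
Insert 7: 7 < 21 → go left; 7 > 4 → go right; 7 < 14 → go left; 7 < 13 → go left; 7 < 11 → go left. Place as left child of 11.
Insert 22: 22 > 21 → go right. Place as right child of 21.
Insert 17: 17 < 21 → go left; 17 > 4 → go right; 17 > 14 → go right; 17 < 18 → go left. Place as left child of 18.
Insert 23: 23 > 21 → go right; 23 > 22 → go right. Place as right child of 22.

The deepest node is 7 at depth 5.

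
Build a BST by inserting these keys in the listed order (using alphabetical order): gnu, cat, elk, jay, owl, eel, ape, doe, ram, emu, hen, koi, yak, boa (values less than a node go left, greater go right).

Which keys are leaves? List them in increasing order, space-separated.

boa doe emu hen koi yak

gnu: root
cat: left child of gnu (depth 1)
elk: right child of cat (depth 2)
jay: right child of gnu (depth 1)
owl: right child of jay (depth 2)
eel: left child of elk (depth 3)
ape: left child of cat (depth 2)
doe: left child of eel (depth 4)
ram: right child of owl (depth 3)
emu: right child of elk (depth 3)
hen: left child of jay (depth 2)
koi: left child of owl (depth 3)
yak: right child of ram (depth 4)
boa: right child of ape (depth 3)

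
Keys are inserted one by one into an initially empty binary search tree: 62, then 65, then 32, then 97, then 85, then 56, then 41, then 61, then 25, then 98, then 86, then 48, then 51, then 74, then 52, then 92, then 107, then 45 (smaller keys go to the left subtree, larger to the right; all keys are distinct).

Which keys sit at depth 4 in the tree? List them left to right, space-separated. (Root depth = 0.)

Resulting structure (node: left, right):
  62: L=32, R=65
  65: L=–, R=97
  32: L=25, R=56
  97: L=85, R=98
  85: L=74, R=86
  56: L=41, R=61
  41: L=–, R=48
  61: L=–, R=–
  25: L=–, R=–
  98: L=–, R=107
  86: L=–, R=92
  48: L=45, R=51
  51: L=–, R=52
  74: L=–, R=–
  52: L=–, R=–
  92: L=–, R=–
  107: L=–, R=–
  45: L=–, R=–

48 74 86 107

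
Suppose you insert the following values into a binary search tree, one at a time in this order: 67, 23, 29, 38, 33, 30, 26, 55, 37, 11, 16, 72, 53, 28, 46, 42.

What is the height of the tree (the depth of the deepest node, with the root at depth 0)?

Insert 67: tree is empty, so 67 becomes the root.
Insert 23: 23 < 67 → go left. Place as left child of 67.
Insert 29: 29 < 67 → go left; 29 > 23 → go right. Place as right child of 23.
Insert 38: 38 < 67 → go left; 38 > 23 → go right; 38 > 29 → go right. Place as right child of 29.
Insert 33: 33 < 67 → go left; 33 > 23 → go right; 33 > 29 → go right; 33 < 38 → go left. Place as left child of 38.
Insert 30: 30 < 67 → go left; 30 > 23 → go right; 30 > 29 → go right; 30 < 38 → go left; 30 < 33 → go left. Place as left child of 33.
Insert 26: 26 < 67 → go left; 26 > 23 → go right; 26 < 29 → go left. Place as left child of 29.
Insert 55: 55 < 67 → go left; 55 > 23 → go right; 55 > 29 → go right; 55 > 38 → go right. Place as right child of 38.
Insert 37: 37 < 67 → go left; 37 > 23 → go right; 37 > 29 → go right; 37 < 38 → go left; 37 > 33 → go right. Place as right child of 33.
Insert 11: 11 < 67 → go left; 11 < 23 → go left. Place as left child of 23.
Insert 16: 16 < 67 → go left; 16 < 23 → go left; 16 > 11 → go right. Place as right child of 11.
Insert 72: 72 > 67 → go right. Place as right child of 67.
Insert 53: 53 < 67 → go left; 53 > 23 → go right; 53 > 29 → go right; 53 > 38 → go right; 53 < 55 → go left. Place as left child of 55.
Insert 28: 28 < 67 → go left; 28 > 23 → go right; 28 < 29 → go left; 28 > 26 → go right. Place as right child of 26.
Insert 46: 46 < 67 → go left; 46 > 23 → go right; 46 > 29 → go right; 46 > 38 → go right; 46 < 55 → go left; 46 < 53 → go left. Place as left child of 53.
Insert 42: 42 < 67 → go left; 42 > 23 → go right; 42 > 29 → go right; 42 > 38 → go right; 42 < 55 → go left; 42 < 53 → go left; 42 < 46 → go left. Place as left child of 46.

The deepest node is 42 at depth 7.

7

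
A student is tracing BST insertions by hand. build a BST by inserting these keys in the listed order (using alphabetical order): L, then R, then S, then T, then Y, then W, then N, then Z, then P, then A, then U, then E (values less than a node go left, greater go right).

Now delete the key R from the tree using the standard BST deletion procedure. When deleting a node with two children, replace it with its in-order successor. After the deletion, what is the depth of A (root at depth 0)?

1

Insert L: tree is empty, so L becomes the root.
Insert R: R > L → go right. Place as right child of L.
Insert S: S > L → go right; S > R → go right. Place as right child of R.
Insert T: T > L → go right; T > R → go right; T > S → go right. Place as right child of S.
Insert Y: Y > L → go right; Y > R → go right; Y > S → go right; Y > T → go right. Place as right child of T.
Insert W: W > L → go right; W > R → go right; W > S → go right; W > T → go right; W < Y → go left. Place as left child of Y.
Insert N: N > L → go right; N < R → go left. Place as left child of R.
Insert Z: Z > L → go right; Z > R → go right; Z > S → go right; Z > T → go right; Z > Y → go right. Place as right child of Y.
Insert P: P > L → go right; P < R → go left; P > N → go right. Place as right child of N.
Insert A: A < L → go left. Place as left child of L.
Insert U: U > L → go right; U > R → go right; U > S → go right; U > T → go right; U < Y → go left; U < W → go left. Place as left child of W.
Insert E: E < L → go left; E > A → go right. Place as right child of A.

Delete R (two children — replace with in-order successor).
After deletion, path to A: L → A.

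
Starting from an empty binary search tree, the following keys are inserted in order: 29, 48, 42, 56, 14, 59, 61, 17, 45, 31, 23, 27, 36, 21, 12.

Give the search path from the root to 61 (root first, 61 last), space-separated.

29 48 56 59 61

Insert 29: tree is empty, so 29 becomes the root.
Insert 48: 48 > 29 → go right. Place as right child of 29.
Insert 42: 42 > 29 → go right; 42 < 48 → go left. Place as left child of 48.
Insert 56: 56 > 29 → go right; 56 > 48 → go right. Place as right child of 48.
Insert 14: 14 < 29 → go left. Place as left child of 29.
Insert 59: 59 > 29 → go right; 59 > 48 → go right; 59 > 56 → go right. Place as right child of 56.
Insert 61: 61 > 29 → go right; 61 > 48 → go right; 61 > 56 → go right; 61 > 59 → go right. Place as right child of 59.
Insert 17: 17 < 29 → go left; 17 > 14 → go right. Place as right child of 14.
Insert 45: 45 > 29 → go right; 45 < 48 → go left; 45 > 42 → go right. Place as right child of 42.
Insert 31: 31 > 29 → go right; 31 < 48 → go left; 31 < 42 → go left. Place as left child of 42.
Insert 23: 23 < 29 → go left; 23 > 14 → go right; 23 > 17 → go right. Place as right child of 17.
Insert 27: 27 < 29 → go left; 27 > 14 → go right; 27 > 17 → go right; 27 > 23 → go right. Place as right child of 23.
Insert 36: 36 > 29 → go right; 36 < 48 → go left; 36 < 42 → go left; 36 > 31 → go right. Place as right child of 31.
Insert 21: 21 < 29 → go left; 21 > 14 → go right; 21 > 17 → go right; 21 < 23 → go left. Place as left child of 23.
Insert 12: 12 < 29 → go left; 12 < 14 → go left. Place as left child of 14.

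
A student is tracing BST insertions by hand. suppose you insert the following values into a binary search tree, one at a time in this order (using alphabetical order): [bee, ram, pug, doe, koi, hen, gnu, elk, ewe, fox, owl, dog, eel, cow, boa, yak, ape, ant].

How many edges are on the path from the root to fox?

9

bee: root
ram: right child of bee (depth 1)
pug: left child of ram (depth 2)
doe: left child of pug (depth 3)
koi: right child of doe (depth 4)
hen: left child of koi (depth 5)
gnu: left child of hen (depth 6)
elk: left child of gnu (depth 7)
ewe: right child of elk (depth 8)
fox: right child of ewe (depth 9)
owl: right child of koi (depth 5)
dog: left child of elk (depth 8)
eel: right child of dog (depth 9)
cow: left child of doe (depth 4)
boa: left child of cow (depth 5)
yak: right child of ram (depth 2)
ape: left child of bee (depth 1)
ant: left child of ape (depth 2)

Path to fox: bee → ram → pug → doe → koi → hen → gnu → elk → ewe → fox, which is 9 edges.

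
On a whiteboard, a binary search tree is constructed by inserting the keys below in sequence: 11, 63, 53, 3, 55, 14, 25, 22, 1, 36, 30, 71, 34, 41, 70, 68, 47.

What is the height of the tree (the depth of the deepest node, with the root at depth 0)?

Insert 11: tree is empty, so 11 becomes the root.
Insert 63: 63 > 11 → go right. Place as right child of 11.
Insert 53: 53 > 11 → go right; 53 < 63 → go left. Place as left child of 63.
Insert 3: 3 < 11 → go left. Place as left child of 11.
Insert 55: 55 > 11 → go right; 55 < 63 → go left; 55 > 53 → go right. Place as right child of 53.
Insert 14: 14 > 11 → go right; 14 < 63 → go left; 14 < 53 → go left. Place as left child of 53.
Insert 25: 25 > 11 → go right; 25 < 63 → go left; 25 < 53 → go left; 25 > 14 → go right. Place as right child of 14.
Insert 22: 22 > 11 → go right; 22 < 63 → go left; 22 < 53 → go left; 22 > 14 → go right; 22 < 25 → go left. Place as left child of 25.
Insert 1: 1 < 11 → go left; 1 < 3 → go left. Place as left child of 3.
Insert 36: 36 > 11 → go right; 36 < 63 → go left; 36 < 53 → go left; 36 > 14 → go right; 36 > 25 → go right. Place as right child of 25.
Insert 30: 30 > 11 → go right; 30 < 63 → go left; 30 < 53 → go left; 30 > 14 → go right; 30 > 25 → go right; 30 < 36 → go left. Place as left child of 36.
Insert 71: 71 > 11 → go right; 71 > 63 → go right. Place as right child of 63.
Insert 34: 34 > 11 → go right; 34 < 63 → go left; 34 < 53 → go left; 34 > 14 → go right; 34 > 25 → go right; 34 < 36 → go left; 34 > 30 → go right. Place as right child of 30.
Insert 41: 41 > 11 → go right; 41 < 63 → go left; 41 < 53 → go left; 41 > 14 → go right; 41 > 25 → go right; 41 > 36 → go right. Place as right child of 36.
Insert 70: 70 > 11 → go right; 70 > 63 → go right; 70 < 71 → go left. Place as left child of 71.
Insert 68: 68 > 11 → go right; 68 > 63 → go right; 68 < 71 → go left; 68 < 70 → go left. Place as left child of 70.
Insert 47: 47 > 11 → go right; 47 < 63 → go left; 47 < 53 → go left; 47 > 14 → go right; 47 > 25 → go right; 47 > 36 → go right; 47 > 41 → go right. Place as right child of 41.

The deepest node is 34 at depth 7.

7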